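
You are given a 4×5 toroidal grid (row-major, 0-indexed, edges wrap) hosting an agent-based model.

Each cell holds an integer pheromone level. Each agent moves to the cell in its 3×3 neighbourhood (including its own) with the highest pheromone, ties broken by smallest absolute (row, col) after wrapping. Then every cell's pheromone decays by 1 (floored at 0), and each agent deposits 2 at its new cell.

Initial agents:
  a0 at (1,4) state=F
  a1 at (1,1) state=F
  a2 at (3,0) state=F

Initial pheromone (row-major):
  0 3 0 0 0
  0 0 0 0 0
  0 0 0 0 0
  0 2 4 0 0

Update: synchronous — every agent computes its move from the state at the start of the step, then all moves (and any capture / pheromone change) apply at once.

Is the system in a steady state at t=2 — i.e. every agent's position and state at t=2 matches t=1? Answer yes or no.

no

t=1: a0@(0,0) a1@(0,1) a2@(0,1) | pheromone: 2 6 0 0 0 / 0 0 0 0 0 / 0 0 0 0 0 / 0 1 3 0 0
t=2: a0@(0,1) a1@(0,1) a2@(0,1) | pheromone: 1 11 0 0 0 / 0 0 0 0 0 / 0 0 0 0 0 / 0 0 2 0 0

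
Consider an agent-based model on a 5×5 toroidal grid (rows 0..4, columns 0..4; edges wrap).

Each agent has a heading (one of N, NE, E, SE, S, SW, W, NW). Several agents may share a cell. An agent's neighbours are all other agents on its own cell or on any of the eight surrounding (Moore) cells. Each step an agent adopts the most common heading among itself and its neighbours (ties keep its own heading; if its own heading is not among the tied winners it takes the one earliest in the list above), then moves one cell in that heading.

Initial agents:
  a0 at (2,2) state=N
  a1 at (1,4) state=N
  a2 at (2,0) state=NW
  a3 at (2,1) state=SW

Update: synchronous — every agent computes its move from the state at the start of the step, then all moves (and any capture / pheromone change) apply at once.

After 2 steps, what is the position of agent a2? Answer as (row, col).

t=1: a0@(1,2):N a1@(0,4):N a2@(1,4):NW a3@(3,0):SW
t=2: a0@(0,2):N a1@(4,4):N a2@(0,3):NW a3@(4,4):SW

(0, 3)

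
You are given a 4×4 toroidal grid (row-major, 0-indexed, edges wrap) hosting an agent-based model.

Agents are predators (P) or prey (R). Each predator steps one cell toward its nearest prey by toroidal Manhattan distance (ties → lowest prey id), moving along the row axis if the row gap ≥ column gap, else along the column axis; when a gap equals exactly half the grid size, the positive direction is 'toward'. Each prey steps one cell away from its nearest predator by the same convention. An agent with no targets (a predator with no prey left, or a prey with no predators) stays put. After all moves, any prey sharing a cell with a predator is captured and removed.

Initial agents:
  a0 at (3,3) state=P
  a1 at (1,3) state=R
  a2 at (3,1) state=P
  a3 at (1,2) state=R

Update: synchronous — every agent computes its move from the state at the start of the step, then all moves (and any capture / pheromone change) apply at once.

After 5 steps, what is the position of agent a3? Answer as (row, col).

t=1: a0@(0,3):P a2@(0,1):P a3@(0,2):R
t=2: a0@(0,2):P a2@(0,2):P a3@(0,1):R
t=3: a0@(0,1):P a2@(0,1):P a3@(0,0):R
t=4: a0@(0,0):P a2@(0,0):P a3@(0,3):R
t=5: a0@(0,3):P a2@(0,3):P a3@(0,2):R

(0, 2)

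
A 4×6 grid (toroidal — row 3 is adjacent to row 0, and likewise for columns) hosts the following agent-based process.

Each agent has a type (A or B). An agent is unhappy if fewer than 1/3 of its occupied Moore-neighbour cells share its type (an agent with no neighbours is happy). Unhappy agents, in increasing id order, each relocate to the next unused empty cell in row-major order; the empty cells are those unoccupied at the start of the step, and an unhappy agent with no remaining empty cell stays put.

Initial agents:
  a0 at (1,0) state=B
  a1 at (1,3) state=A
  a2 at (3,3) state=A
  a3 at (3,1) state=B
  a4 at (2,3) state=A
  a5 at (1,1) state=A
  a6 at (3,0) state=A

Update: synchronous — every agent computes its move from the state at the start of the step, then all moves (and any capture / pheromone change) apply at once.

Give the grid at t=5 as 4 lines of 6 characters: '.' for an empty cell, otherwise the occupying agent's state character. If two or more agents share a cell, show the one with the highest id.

t=1: a0@(0,0):B a1@(1,3):A a2@(3,3):A a3@(0,1):B a4@(2,3):A a5@(0,2):A a6@(0,3):A
t=2: (unchanged — steady state)

BBAA..
...A..
...A..
...A..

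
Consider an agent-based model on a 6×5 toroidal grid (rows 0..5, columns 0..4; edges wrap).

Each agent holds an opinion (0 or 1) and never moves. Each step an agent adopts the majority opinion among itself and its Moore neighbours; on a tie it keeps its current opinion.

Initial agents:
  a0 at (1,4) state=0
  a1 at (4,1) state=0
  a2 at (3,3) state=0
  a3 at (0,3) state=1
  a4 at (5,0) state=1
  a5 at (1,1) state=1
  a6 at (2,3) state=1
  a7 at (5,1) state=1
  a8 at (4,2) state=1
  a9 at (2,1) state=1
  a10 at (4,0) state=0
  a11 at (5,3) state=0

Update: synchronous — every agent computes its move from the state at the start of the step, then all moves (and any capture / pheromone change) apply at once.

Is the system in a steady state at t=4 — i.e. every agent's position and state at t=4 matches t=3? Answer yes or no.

t=1: a0@(1,4):1 a1@(4,1):1 a2@(3,3):1 a3@(0,3):0 a4@(5,0):1 a5@(1,1):1 a6@(2,3):0 a7@(5,1):1 a8@(4,2):0 a9@(2,1):1 a10@(4,0):0 a11@(5,3):1
t=2: a0@(1,4):0 a1@(4,1):1 a2@(3,3):0 a3@(0,3):1 a4@(5,0):1 a5@(1,1):1 a6@(2,3):1 a7@(5,1):1 a8@(4,2):1 a9@(2,1):1 a10@(4,0):1 a11@(5,3):0
t=3: a0@(1,4):1 a1@(4,1):1 a2@(3,3):1 a3@(0,3):0 a4@(5,0):1 a5@(1,1):1 a6@(2,3):0 a7@(5,1):1 a8@(4,2):1 a9@(2,1):1 a10@(4,0):1 a11@(5,3):1
t=4: a0@(1,4):0 a1@(4,1):1 a2@(3,3):1 a3@(0,3):1 a4@(5,0):1 a5@(1,1):1 a6@(2,3):1 a7@(5,1):1 a8@(4,2):1 a9@(2,1):1 a10@(4,0):1 a11@(5,3):1

no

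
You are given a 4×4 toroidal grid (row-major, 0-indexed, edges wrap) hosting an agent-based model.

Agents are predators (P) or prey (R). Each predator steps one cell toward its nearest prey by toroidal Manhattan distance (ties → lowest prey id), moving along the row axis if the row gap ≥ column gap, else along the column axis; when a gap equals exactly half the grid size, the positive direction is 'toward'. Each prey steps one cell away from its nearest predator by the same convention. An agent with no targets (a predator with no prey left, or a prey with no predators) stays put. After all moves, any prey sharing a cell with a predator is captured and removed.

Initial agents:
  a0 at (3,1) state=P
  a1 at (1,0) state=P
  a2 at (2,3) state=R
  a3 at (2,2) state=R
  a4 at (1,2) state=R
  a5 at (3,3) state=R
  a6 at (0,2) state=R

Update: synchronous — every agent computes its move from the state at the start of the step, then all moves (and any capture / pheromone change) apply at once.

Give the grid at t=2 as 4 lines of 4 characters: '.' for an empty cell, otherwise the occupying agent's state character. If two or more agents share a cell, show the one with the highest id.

.RRR
.P..
....
P...

t=1: a0@(2,1):P a1@(2,0):P a2@(3,3):R a3@(1,2):R a4@(1,1):R a5@(3,2):R a6@(1,2):R
t=2: a0@(1,1):P a1@(3,0):P a2@(0,3):R a3@(0,2):R a4@(0,1):R a5@(0,2):R a6@(0,2):R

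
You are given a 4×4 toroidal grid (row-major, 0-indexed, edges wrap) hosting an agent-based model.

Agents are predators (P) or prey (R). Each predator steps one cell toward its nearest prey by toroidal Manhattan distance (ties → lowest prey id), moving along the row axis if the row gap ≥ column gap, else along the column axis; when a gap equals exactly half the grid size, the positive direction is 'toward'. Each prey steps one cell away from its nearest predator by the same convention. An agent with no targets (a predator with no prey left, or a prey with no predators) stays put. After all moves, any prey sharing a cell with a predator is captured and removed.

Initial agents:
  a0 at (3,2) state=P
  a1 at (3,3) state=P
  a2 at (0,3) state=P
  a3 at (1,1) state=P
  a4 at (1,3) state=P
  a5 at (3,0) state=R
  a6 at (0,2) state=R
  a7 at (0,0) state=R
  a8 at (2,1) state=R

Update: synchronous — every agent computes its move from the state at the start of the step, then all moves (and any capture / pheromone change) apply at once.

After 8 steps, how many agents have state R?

3

t=1: a0@(0,2):P a1@(3,0):P a2@(0,2):P a3@(2,1):P a4@(0,3):P a5@(3,1):R a6@(1,2):R a7@(0,1):R a8@(3,1):R
t=2: a0@(1,2):P a1@(3,1):P a2@(1,2):P a3@(3,1):P a4@(1,3):P a5@(3,2):R a6@(2,2):R a7@(0,0):R a8@(3,2):R
t=3: a0@(2,2):P a1@(3,2):P a2@(2,2):P a3@(3,2):P a4@(2,3):P a5@(3,3):R a7@(1,0):R a8@(3,3):R
t=4: a0@(3,2):P a1@(3,3):P a2@(3,2):P a3@(3,3):P a4@(3,3):P a5@(3,0):R a7@(0,0):R a8@(3,0):R
t=5: a0@(3,3):P a1@(3,0):P a2@(3,3):P a3@(3,0):P a4@(3,0):P a5@(3,1):R a7@(1,0):R a8@(3,1):R
t=6: a0@(3,0):P a1@(3,1):P a2@(3,0):P a3@(3,1):P a4@(3,1):P a5@(3,2):R a7@(0,0):R a8@(3,2):R
t=7: a0@(0,0):P a1@(3,2):P a2@(0,0):P a3@(3,2):P a4@(3,2):P a5@(3,3):R a7@(1,0):R a8@(3,3):R
t=8: a0@(1,0):P a1@(3,3):P a2@(1,0):P a3@(3,3):P a4@(3,3):P a5@(3,0):R a7@(2,0):R a8@(3,0):R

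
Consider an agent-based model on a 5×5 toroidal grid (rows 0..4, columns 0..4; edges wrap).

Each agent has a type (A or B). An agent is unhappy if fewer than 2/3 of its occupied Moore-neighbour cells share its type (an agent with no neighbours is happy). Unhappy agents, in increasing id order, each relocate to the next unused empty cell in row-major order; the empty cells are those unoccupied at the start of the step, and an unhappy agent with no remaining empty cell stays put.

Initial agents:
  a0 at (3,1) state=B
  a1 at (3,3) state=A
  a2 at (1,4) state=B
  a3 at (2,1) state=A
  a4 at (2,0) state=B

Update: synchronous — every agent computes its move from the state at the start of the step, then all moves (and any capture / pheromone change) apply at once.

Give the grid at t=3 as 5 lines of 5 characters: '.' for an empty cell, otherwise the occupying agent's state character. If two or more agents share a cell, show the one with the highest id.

BB..A
.....
B....
...A.
.....

t=1: a0@(0,0):B a1@(3,3):A a2@(1,4):B a3@(0,1):A a4@(2,0):B
t=2: a0@(0,2):B a1@(3,3):A a2@(1,4):B a3@(0,3):A a4@(2,0):B
t=3: a0@(0,0):B a1@(3,3):A a2@(0,1):B a3@(0,4):A a4@(2,0):B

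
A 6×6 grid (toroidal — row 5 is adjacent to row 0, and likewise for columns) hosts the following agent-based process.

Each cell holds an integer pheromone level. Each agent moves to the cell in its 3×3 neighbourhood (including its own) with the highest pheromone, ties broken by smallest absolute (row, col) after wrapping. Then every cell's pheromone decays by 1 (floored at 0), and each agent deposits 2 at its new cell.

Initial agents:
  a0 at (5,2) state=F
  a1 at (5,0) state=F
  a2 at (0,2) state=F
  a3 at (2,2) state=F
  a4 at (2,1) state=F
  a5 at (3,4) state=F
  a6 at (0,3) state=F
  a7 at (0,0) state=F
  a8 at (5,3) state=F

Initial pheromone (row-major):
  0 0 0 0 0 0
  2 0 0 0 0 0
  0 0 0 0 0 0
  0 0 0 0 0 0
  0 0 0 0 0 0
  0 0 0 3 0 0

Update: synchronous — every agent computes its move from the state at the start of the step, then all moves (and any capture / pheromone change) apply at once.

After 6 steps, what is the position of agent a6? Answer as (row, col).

t=1: a0@(5,3) a1@(0,0) a2@(5,3) a3@(1,1) a4@(1,0) a5@(2,3) a6@(5,3) a7@(1,0) a8@(5,3) | pheromone: 2 0 0 0 0 0 / 5 2 0 0 0 0 / 0 0 0 2 0 0 / 0 0 0 0 0 0 / 0 0 0 0 0 0 / 0 0 0 10 0 0
t=2: a0@(5,3) a1@(1,0) a2@(5,3) a3@(1,0) a4@(1,0) a5@(2,3) a6@(5,3) a7@(1,0) a8@(5,3) | pheromone: 1 0 0 0 0 0 / 12 1 0 0 0 0 / 0 0 0 3 0 0 / 0 0 0 0 0 0 / 0 0 0 0 0 0 / 0 0 0 17 0 0
t=3: a0@(5,3) a1@(1,0) a2@(5,3) a3@(1,0) a4@(1,0) a5@(2,3) a6@(5,3) a7@(1,0) a8@(5,3) | pheromone: 0 0 0 0 0 0 / 19 0 0 0 0 0 / 0 0 0 4 0 0 / 0 0 0 0 0 0 / 0 0 0 0 0 0 / 0 0 0 24 0 0
t=4: a0@(5,3) a1@(1,0) a2@(5,3) a3@(1,0) a4@(1,0) a5@(2,3) a6@(5,3) a7@(1,0) a8@(5,3) | pheromone: 0 0 0 0 0 0 / 26 0 0 0 0 0 / 0 0 0 5 0 0 / 0 0 0 0 0 0 / 0 0 0 0 0 0 / 0 0 0 31 0 0
t=5: a0@(5,3) a1@(1,0) a2@(5,3) a3@(1,0) a4@(1,0) a5@(2,3) a6@(5,3) a7@(1,0) a8@(5,3) | pheromone: 0 0 0 0 0 0 / 33 0 0 0 0 0 / 0 0 0 6 0 0 / 0 0 0 0 0 0 / 0 0 0 0 0 0 / 0 0 0 38 0 0
t=6: a0@(5,3) a1@(1,0) a2@(5,3) a3@(1,0) a4@(1,0) a5@(2,3) a6@(5,3) a7@(1,0) a8@(5,3) | pheromone: 0 0 0 0 0 0 / 40 0 0 0 0 0 / 0 0 0 7 0 0 / 0 0 0 0 0 0 / 0 0 0 0 0 0 / 0 0 0 45 0 0

(5, 3)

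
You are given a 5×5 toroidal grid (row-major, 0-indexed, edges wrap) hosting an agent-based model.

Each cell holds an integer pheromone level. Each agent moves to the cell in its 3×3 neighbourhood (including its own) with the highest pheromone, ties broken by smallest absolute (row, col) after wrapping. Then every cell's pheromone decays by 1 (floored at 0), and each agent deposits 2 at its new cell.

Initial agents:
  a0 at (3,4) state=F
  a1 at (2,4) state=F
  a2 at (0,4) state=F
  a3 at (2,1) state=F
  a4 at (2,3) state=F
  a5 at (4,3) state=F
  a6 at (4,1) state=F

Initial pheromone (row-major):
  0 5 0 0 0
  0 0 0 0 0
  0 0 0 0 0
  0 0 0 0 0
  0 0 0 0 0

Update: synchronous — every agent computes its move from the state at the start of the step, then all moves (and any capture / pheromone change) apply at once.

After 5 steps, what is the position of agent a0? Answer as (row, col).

(0, 1)

t=1: a0@(2,0) a1@(1,0) a2@(0,0) a3@(1,0) a4@(1,2) a5@(0,2) a6@(0,1) | pheromone: 2 6 2 0 0 / 4 0 2 0 0 / 2 0 0 0 0 / 0 0 0 0 0 / 0 0 0 0 0
t=2: a0@(1,0) a1@(0,1) a2@(0,1) a3@(0,1) a4@(0,1) a5@(0,1) a6@(0,1) | pheromone: 1 17 1 0 0 / 5 0 1 0 0 / 1 0 0 0 0 / 0 0 0 0 0 / 0 0 0 0 0
t=3: a0@(0,1) a1@(0,1) a2@(0,1) a3@(0,1) a4@(0,1) a5@(0,1) a6@(0,1) | pheromone: 0 30 0 0 0 / 4 0 0 0 0 / 0 0 0 0 0 / 0 0 0 0 0 / 0 0 0 0 0
t=4: a0@(0,1) a1@(0,1) a2@(0,1) a3@(0,1) a4@(0,1) a5@(0,1) a6@(0,1) | pheromone: 0 43 0 0 0 / 3 0 0 0 0 / 0 0 0 0 0 / 0 0 0 0 0 / 0 0 0 0 0
t=5: a0@(0,1) a1@(0,1) a2@(0,1) a3@(0,1) a4@(0,1) a5@(0,1) a6@(0,1) | pheromone: 0 56 0 0 0 / 2 0 0 0 0 / 0 0 0 0 0 / 0 0 0 0 0 / 0 0 0 0 0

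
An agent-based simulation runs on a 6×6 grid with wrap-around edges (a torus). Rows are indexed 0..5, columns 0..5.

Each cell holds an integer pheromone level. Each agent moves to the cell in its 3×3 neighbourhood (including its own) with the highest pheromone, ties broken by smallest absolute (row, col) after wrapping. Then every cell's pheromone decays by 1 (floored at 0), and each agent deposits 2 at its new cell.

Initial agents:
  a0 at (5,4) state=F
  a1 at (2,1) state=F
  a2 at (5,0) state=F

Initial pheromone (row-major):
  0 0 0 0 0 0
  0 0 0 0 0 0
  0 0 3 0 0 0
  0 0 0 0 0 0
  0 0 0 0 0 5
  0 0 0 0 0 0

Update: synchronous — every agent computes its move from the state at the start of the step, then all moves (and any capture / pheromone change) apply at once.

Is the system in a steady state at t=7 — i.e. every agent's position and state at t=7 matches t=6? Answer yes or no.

t=1: a0@(4,5) a1@(2,2) a2@(4,5) | pheromone: 0 0 0 0 0 0 / 0 0 0 0 0 0 / 0 0 4 0 0 0 / 0 0 0 0 0 0 / 0 0 0 0 0 8 / 0 0 0 0 0 0
t=2: a0@(4,5) a1@(2,2) a2@(4,5) | pheromone: 0 0 0 0 0 0 / 0 0 0 0 0 0 / 0 0 5 0 0 0 / 0 0 0 0 0 0 / 0 0 0 0 0 11 / 0 0 0 0 0 0
t=3: a0@(4,5) a1@(2,2) a2@(4,5) | pheromone: 0 0 0 0 0 0 / 0 0 0 0 0 0 / 0 0 6 0 0 0 / 0 0 0 0 0 0 / 0 0 0 0 0 14 / 0 0 0 0 0 0
t=4: a0@(4,5) a1@(2,2) a2@(4,5) | pheromone: 0 0 0 0 0 0 / 0 0 0 0 0 0 / 0 0 7 0 0 0 / 0 0 0 0 0 0 / 0 0 0 0 0 17 / 0 0 0 0 0 0
t=5: a0@(4,5) a1@(2,2) a2@(4,5) | pheromone: 0 0 0 0 0 0 / 0 0 0 0 0 0 / 0 0 8 0 0 0 / 0 0 0 0 0 0 / 0 0 0 0 0 20 / 0 0 0 0 0 0
t=6: a0@(4,5) a1@(2,2) a2@(4,5) | pheromone: 0 0 0 0 0 0 / 0 0 0 0 0 0 / 0 0 9 0 0 0 / 0 0 0 0 0 0 / 0 0 0 0 0 23 / 0 0 0 0 0 0
t=7: a0@(4,5) a1@(2,2) a2@(4,5) | pheromone: 0 0 0 0 0 0 / 0 0 0 0 0 0 / 0 0 10 0 0 0 / 0 0 0 0 0 0 / 0 0 0 0 0 26 / 0 0 0 0 0 0

yes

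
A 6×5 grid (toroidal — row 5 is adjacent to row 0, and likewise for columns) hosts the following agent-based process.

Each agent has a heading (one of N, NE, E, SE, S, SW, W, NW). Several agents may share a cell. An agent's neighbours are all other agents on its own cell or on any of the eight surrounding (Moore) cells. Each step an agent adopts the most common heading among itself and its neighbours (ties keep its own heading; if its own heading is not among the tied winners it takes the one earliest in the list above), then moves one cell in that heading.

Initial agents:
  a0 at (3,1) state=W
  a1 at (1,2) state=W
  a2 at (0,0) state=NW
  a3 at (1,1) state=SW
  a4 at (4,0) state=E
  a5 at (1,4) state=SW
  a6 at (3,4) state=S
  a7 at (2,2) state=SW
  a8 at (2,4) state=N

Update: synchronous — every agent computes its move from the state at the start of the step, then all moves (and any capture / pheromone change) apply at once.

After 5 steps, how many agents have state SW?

t=1: a0@(3,0):W a1@(2,1):SW a2@(1,4):SW a3@(2,0):SW a4@(4,1):E a5@(2,3):SW a6@(4,4):S a7@(3,1):SW a8@(1,4):N
t=2: a0@(4,4):SW a1@(3,0):SW a2@(2,3):SW a3@(3,4):SW a4@(4,2):E a5@(3,2):SW a6@(5,4):S a7@(4,0):SW a8@(2,3):SW
t=3: a0@(5,3):SW a1@(4,4):SW a2@(3,2):SW a3@(4,3):SW a4@(4,3):E a5@(4,1):SW a6@(0,3):SW a7@(5,4):SW a8@(3,2):SW
t=4: a0@(0,2):SW a1@(5,3):SW a2@(4,1):SW a3@(5,2):SW a4@(5,2):SW a5@(5,0):SW a6@(1,2):SW a7@(0,3):SW a8@(4,1):SW
t=5: a0@(1,1):SW a1@(0,2):SW a2@(5,0):SW a3@(0,1):SW a4@(0,1):SW a5@(0,4):SW a6@(2,1):SW a7@(1,2):SW a8@(5,0):SW

9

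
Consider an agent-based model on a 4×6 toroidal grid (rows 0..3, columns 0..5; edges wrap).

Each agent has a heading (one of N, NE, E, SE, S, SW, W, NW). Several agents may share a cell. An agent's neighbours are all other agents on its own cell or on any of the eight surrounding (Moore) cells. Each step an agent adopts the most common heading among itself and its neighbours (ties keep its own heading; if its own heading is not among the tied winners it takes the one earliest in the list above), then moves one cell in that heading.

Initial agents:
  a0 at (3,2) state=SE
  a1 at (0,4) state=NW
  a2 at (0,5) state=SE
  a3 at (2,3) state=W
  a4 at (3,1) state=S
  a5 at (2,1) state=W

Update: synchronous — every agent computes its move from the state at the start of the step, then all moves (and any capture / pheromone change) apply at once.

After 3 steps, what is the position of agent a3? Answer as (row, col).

t=1: a0@(3,1):W a1@(3,3):NW a2@(1,0):SE a3@(2,2):W a4@(0,1):S a5@(2,0):W
t=2: a0@(3,0):W a1@(2,2):NW a2@(2,1):SE a3@(2,1):W a4@(1,1):S a5@(2,5):W
t=3: a0@(3,5):W a1@(1,1):NW a2@(2,0):W a3@(2,0):W a4@(2,1):S a5@(2,4):W

(2, 0)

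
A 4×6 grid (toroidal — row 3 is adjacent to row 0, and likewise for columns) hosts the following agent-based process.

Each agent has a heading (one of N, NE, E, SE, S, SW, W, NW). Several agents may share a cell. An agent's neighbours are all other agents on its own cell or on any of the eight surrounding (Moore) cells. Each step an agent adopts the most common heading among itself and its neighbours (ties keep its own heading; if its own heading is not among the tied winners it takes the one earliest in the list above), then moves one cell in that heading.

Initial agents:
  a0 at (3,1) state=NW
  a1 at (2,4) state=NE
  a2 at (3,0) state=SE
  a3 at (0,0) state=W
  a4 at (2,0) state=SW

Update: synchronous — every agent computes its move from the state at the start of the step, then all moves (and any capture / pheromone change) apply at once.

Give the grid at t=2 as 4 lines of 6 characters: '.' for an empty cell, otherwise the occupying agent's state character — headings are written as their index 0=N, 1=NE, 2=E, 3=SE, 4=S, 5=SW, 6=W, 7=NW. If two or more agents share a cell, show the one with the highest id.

t=1: a0@(2,0):NW a1@(1,5):NE a2@(0,1):SE a3@(0,5):W a4@(3,5):SW
t=2: a0@(1,5):NW a1@(0,0):NE a2@(1,2):SE a3@(0,4):W a4@(0,4):SW

1...5.
..3..7
......
......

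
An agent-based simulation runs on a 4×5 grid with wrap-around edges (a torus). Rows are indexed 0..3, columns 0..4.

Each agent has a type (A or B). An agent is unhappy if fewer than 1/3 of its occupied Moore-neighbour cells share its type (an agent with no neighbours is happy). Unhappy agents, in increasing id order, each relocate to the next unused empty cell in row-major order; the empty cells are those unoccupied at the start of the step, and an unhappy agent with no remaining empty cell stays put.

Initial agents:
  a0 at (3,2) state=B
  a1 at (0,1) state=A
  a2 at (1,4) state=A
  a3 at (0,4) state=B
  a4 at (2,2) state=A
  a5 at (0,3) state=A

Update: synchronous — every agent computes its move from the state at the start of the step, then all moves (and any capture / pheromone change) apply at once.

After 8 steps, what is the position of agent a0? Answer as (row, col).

t=1: a0@(0,0):B a1@(0,2):A a2@(1,4):A a3@(1,0):B a4@(1,1):A a5@(0,3):A
t=2: (unchanged — steady state)

(0, 0)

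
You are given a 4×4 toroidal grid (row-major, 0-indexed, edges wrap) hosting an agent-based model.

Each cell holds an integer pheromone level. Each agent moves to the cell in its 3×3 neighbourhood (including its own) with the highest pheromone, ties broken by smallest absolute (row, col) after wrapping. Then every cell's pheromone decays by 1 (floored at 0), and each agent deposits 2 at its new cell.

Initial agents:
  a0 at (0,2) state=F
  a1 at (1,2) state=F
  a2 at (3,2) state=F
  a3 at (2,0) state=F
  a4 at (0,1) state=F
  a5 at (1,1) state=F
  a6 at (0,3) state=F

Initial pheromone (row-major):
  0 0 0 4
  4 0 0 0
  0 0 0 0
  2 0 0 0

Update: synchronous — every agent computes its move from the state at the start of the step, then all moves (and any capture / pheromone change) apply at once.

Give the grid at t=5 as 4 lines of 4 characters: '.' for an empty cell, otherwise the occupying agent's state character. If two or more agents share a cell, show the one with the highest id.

t=1: a0@(0,3) a1@(0,3) a2@(0,3) a3@(1,0) a4@(1,0) a5@(1,0) a6@(0,3) | pheromone: 0 0 0 11 / 9 0 0 0 / 0 0 0 0 / 1 0 0 0
t=2: a0@(0,3) a1@(0,3) a2@(0,3) a3@(0,3) a4@(0,3) a5@(0,3) a6@(0,3) | pheromone: 0 0 0 24 / 8 0 0 0 / 0 0 0 0 / 0 0 0 0
t=3: a0@(0,3) a1@(0,3) a2@(0,3) a3@(0,3) a4@(0,3) a5@(0,3) a6@(0,3) | pheromone: 0 0 0 37 / 7 0 0 0 / 0 0 0 0 / 0 0 0 0
t=4: a0@(0,3) a1@(0,3) a2@(0,3) a3@(0,3) a4@(0,3) a5@(0,3) a6@(0,3) | pheromone: 0 0 0 50 / 6 0 0 0 / 0 0 0 0 / 0 0 0 0
t=5: a0@(0,3) a1@(0,3) a2@(0,3) a3@(0,3) a4@(0,3) a5@(0,3) a6@(0,3) | pheromone: 0 0 0 63 / 5 0 0 0 / 0 0 0 0 / 0 0 0 0

...F
....
....
....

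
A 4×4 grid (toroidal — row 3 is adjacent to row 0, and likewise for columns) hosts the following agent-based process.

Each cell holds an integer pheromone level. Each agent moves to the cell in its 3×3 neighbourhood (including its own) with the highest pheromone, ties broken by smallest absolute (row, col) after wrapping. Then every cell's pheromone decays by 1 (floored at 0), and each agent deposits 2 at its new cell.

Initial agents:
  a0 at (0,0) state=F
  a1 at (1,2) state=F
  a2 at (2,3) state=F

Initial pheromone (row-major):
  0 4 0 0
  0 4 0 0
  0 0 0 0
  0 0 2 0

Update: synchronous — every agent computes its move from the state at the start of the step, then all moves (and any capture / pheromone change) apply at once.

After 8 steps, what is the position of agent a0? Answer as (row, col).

(0, 1)

t=1: a0@(0,1) a1@(0,1) a2@(3,2) | pheromone: 0 7 0 0 / 0 3 0 0 / 0 0 0 0 / 0 0 3 0
t=2: a0@(0,1) a1@(0,1) a2@(0,1) | pheromone: 0 12 0 0 / 0 2 0 0 / 0 0 0 0 / 0 0 2 0
t=3: a0@(0,1) a1@(0,1) a2@(0,1) | pheromone: 0 17 0 0 / 0 1 0 0 / 0 0 0 0 / 0 0 1 0
t=4: a0@(0,1) a1@(0,1) a2@(0,1) | pheromone: 0 22 0 0 / 0 0 0 0 / 0 0 0 0 / 0 0 0 0
t=5: a0@(0,1) a1@(0,1) a2@(0,1) | pheromone: 0 27 0 0 / 0 0 0 0 / 0 0 0 0 / 0 0 0 0
t=6: a0@(0,1) a1@(0,1) a2@(0,1) | pheromone: 0 32 0 0 / 0 0 0 0 / 0 0 0 0 / 0 0 0 0
t=7: a0@(0,1) a1@(0,1) a2@(0,1) | pheromone: 0 37 0 0 / 0 0 0 0 / 0 0 0 0 / 0 0 0 0
t=8: a0@(0,1) a1@(0,1) a2@(0,1) | pheromone: 0 42 0 0 / 0 0 0 0 / 0 0 0 0 / 0 0 0 0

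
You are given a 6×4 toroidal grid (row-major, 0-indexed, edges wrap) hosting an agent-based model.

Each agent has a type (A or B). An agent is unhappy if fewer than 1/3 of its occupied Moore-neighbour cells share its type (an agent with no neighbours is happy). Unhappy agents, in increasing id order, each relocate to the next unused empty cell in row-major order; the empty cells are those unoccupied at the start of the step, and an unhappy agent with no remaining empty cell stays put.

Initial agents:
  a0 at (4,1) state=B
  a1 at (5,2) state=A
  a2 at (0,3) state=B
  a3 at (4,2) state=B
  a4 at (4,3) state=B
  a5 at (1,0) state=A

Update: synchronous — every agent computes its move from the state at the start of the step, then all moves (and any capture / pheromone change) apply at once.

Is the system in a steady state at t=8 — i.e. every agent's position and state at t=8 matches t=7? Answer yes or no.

no

t=1: a0@(4,1):B a1@(0,0):A a2@(0,1):B a3@(4,2):B a4@(4,3):B a5@(0,2):A
t=2: a0@(4,1):B a1@(0,3):A a2@(1,0):B a3@(4,2):B a4@(4,3):B a5@(1,1):A
t=3: a0@(4,1):B a1@(0,0):A a2@(0,1):B a3@(4,2):B a4@(4,3):B a5@(0,2):A
t=4: a0@(4,1):B a1@(0,3):A a2@(1,0):B a3@(4,2):B a4@(4,3):B a5@(1,1):A
t=5: a0@(4,1):B a1@(0,0):A a2@(0,1):B a3@(4,2):B a4@(4,3):B a5@(0,2):A
t=6: a0@(4,1):B a1@(0,3):A a2@(1,0):B a3@(4,2):B a4@(4,3):B a5@(1,1):A
t=7: a0@(4,1):B a1@(0,0):A a2@(0,1):B a3@(4,2):B a4@(4,3):B a5@(0,2):A
t=8: a0@(4,1):B a1@(0,3):A a2@(1,0):B a3@(4,2):B a4@(4,3):B a5@(1,1):A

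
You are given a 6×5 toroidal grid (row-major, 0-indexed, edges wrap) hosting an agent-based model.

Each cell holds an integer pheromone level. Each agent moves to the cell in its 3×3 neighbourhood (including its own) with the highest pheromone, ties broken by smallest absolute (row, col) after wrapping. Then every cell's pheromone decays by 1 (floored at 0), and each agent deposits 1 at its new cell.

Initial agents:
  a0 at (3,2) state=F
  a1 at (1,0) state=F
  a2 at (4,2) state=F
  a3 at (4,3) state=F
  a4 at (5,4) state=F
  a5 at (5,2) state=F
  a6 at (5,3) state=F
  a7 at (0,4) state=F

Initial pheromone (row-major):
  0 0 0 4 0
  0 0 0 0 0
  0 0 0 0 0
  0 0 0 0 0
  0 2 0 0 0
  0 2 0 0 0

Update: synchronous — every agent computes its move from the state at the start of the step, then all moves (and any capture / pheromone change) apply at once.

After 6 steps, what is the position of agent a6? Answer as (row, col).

(0, 3)

t=1: a0@(4,1) a1@(0,0) a2@(4,1) a3@(3,2) a4@(0,3) a5@(0,3) a6@(0,3) a7@(0,3) | pheromone: 1 0 0 7 0 / 0 0 0 0 0 / 0 0 0 0 0 / 0 0 1 0 0 / 0 3 0 0 0 / 0 1 0 0 0
t=2: a0@(4,1) a1@(0,0) a2@(4,1) a3@(4,1) a4@(0,3) a5@(0,3) a6@(0,3) a7@(0,3) | pheromone: 1 0 0 10 0 / 0 0 0 0 0 / 0 0 0 0 0 / 0 0 0 0 0 / 0 5 0 0 0 / 0 0 0 0 0
t=3: a0@(4,1) a1@(0,0) a2@(4,1) a3@(4,1) a4@(0,3) a5@(0,3) a6@(0,3) a7@(0,3) | pheromone: 1 0 0 13 0 / 0 0 0 0 0 / 0 0 0 0 0 / 0 0 0 0 0 / 0 7 0 0 0 / 0 0 0 0 0
t=4: a0@(4,1) a1@(0,0) a2@(4,1) a3@(4,1) a4@(0,3) a5@(0,3) a6@(0,3) a7@(0,3) | pheromone: 1 0 0 16 0 / 0 0 0 0 0 / 0 0 0 0 0 / 0 0 0 0 0 / 0 9 0 0 0 / 0 0 0 0 0
t=5: a0@(4,1) a1@(0,0) a2@(4,1) a3@(4,1) a4@(0,3) a5@(0,3) a6@(0,3) a7@(0,3) | pheromone: 1 0 0 19 0 / 0 0 0 0 0 / 0 0 0 0 0 / 0 0 0 0 0 / 0 11 0 0 0 / 0 0 0 0 0
t=6: a0@(4,1) a1@(0,0) a2@(4,1) a3@(4,1) a4@(0,3) a5@(0,3) a6@(0,3) a7@(0,3) | pheromone: 1 0 0 22 0 / 0 0 0 0 0 / 0 0 0 0 0 / 0 0 0 0 0 / 0 13 0 0 0 / 0 0 0 0 0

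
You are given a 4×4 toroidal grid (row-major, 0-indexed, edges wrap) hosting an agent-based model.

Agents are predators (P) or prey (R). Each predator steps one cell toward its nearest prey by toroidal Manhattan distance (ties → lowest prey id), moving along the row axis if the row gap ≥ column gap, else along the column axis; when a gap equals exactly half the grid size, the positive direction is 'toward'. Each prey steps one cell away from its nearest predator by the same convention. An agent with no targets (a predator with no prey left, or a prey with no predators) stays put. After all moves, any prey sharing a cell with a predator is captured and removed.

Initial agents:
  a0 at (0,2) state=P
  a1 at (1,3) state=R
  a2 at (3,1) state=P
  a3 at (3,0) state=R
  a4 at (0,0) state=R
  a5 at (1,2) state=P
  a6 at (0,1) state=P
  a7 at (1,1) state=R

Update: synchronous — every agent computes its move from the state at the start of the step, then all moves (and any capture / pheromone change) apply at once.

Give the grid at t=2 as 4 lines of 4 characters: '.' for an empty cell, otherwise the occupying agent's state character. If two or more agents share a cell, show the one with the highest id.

....
PR.P
....
..RP

t=1: a0@(1,2):P a1@(1,0):R a2@(3,0):P a3@(3,3):R a4@(0,3):R a5@(1,3):P a6@(0,0):P a7@(1,0):R
t=2: a0@(1,3):P a1@(1,1):R a2@(3,3):P a3@(3,2):R a5@(1,0):P a6@(1,0):P a7@(1,1):R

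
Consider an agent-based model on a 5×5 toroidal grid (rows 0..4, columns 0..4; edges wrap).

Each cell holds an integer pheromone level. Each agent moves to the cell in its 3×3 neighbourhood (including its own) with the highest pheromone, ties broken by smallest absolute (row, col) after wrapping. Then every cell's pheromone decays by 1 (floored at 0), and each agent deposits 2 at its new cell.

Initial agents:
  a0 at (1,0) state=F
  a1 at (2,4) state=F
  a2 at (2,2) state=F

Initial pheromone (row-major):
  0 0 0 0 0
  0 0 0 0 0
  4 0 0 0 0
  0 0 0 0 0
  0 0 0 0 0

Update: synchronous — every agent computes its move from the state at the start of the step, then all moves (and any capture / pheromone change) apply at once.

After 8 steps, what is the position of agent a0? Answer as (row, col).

(2, 0)

t=1: a0@(2,0) a1@(2,0) a2@(1,1) | pheromone: 0 0 0 0 0 / 0 2 0 0 0 / 7 0 0 0 0 / 0 0 0 0 0 / 0 0 0 0 0
t=2: a0@(2,0) a1@(2,0) a2@(2,0) | pheromone: 0 0 0 0 0 / 0 1 0 0 0 / 12 0 0 0 0 / 0 0 0 0 0 / 0 0 0 0 0
t=3: a0@(2,0) a1@(2,0) a2@(2,0) | pheromone: 0 0 0 0 0 / 0 0 0 0 0 / 17 0 0 0 0 / 0 0 0 0 0 / 0 0 0 0 0
t=4: a0@(2,0) a1@(2,0) a2@(2,0) | pheromone: 0 0 0 0 0 / 0 0 0 0 0 / 22 0 0 0 0 / 0 0 0 0 0 / 0 0 0 0 0
t=5: a0@(2,0) a1@(2,0) a2@(2,0) | pheromone: 0 0 0 0 0 / 0 0 0 0 0 / 27 0 0 0 0 / 0 0 0 0 0 / 0 0 0 0 0
t=6: a0@(2,0) a1@(2,0) a2@(2,0) | pheromone: 0 0 0 0 0 / 0 0 0 0 0 / 32 0 0 0 0 / 0 0 0 0 0 / 0 0 0 0 0
t=7: a0@(2,0) a1@(2,0) a2@(2,0) | pheromone: 0 0 0 0 0 / 0 0 0 0 0 / 37 0 0 0 0 / 0 0 0 0 0 / 0 0 0 0 0
t=8: a0@(2,0) a1@(2,0) a2@(2,0) | pheromone: 0 0 0 0 0 / 0 0 0 0 0 / 42 0 0 0 0 / 0 0 0 0 0 / 0 0 0 0 0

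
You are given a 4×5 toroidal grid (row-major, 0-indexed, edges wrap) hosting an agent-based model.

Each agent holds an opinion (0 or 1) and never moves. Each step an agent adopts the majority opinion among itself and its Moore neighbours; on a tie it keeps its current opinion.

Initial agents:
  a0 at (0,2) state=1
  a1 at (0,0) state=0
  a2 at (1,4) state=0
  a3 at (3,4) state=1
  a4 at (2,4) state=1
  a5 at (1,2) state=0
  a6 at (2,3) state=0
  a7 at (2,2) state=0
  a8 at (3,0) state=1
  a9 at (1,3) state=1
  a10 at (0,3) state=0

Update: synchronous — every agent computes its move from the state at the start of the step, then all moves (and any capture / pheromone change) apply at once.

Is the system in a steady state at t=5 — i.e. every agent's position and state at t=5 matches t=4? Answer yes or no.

yes

t=1: a0@(0,2):1 a1@(0,0):0 a2@(1,4):0 a3@(3,4):1 a4@(2,4):1 a5@(1,2):0 a6@(2,3):0 a7@(2,2):0 a8@(3,0):1 a9@(1,3):0 a10@(0,3):0
t=2: a0@(0,2):0 a1@(0,0):0 a2@(1,4):0 a3@(3,4):1 a4@(2,4):1 a5@(1,2):0 a6@(2,3):0 a7@(2,2):0 a8@(3,0):1 a9@(1,3):0 a10@(0,3):0
t=3: (unchanged — steady state)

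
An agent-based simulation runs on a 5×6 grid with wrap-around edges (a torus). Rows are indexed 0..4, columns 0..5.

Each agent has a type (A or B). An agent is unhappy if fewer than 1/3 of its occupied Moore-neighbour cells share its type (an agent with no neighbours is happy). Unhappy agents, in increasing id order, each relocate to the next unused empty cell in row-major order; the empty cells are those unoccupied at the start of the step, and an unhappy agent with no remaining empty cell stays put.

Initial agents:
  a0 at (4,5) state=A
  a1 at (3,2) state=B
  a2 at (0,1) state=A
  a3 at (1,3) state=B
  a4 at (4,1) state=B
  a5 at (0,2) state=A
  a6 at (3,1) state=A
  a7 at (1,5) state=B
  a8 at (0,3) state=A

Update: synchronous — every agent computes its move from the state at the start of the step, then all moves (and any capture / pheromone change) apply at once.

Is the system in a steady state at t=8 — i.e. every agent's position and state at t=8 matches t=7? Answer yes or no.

yes

t=1: a0@(4,5):A a1@(3,2):B a2@(0,1):A a3@(0,0):B a4@(0,4):B a5@(0,2):A a6@(0,5):A a7@(1,5):B a8@(0,3):A
t=2: a0@(4,5):A a1@(3,2):B a2@(0,1):A a3@(1,0):B a4@(1,1):B a5@(0,2):A a6@(1,2):A a7@(1,5):B a8@(0,3):A
t=3: a0@(4,5):A a1@(3,2):B a2@(0,1):A a3@(1,0):B a4@(0,0):B a5@(0,2):A a6@(1,2):A a7@(1,5):B a8@(0,3):A
t=4: a0@(0,4):A a1@(3,2):B a2@(0,1):A a3@(1,0):B a4@(0,0):B a5@(0,2):A a6@(1,2):A a7@(1,5):B a8@(0,3):A
t=5: (unchanged — steady state)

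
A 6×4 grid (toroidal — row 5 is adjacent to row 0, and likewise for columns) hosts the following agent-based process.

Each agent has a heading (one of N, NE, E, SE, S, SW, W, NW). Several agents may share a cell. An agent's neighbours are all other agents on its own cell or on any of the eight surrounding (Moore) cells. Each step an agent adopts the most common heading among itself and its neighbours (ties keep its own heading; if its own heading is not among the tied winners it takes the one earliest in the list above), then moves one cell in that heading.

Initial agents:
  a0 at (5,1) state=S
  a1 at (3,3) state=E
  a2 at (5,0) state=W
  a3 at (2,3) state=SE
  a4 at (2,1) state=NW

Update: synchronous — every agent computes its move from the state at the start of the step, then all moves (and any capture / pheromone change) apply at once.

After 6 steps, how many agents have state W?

1

t=1: a0@(0,1):S a1@(3,0):E a2@(5,3):W a3@(3,0):SE a4@(1,0):NW
t=2: a0@(1,1):S a1@(3,1):E a2@(5,2):W a3@(4,1):SE a4@(0,3):NW
t=3: a0@(2,1):S a1@(3,2):E a2@(5,1):W a3@(5,2):SE a4@(5,2):NW
t=4: a0@(3,1):S a1@(3,3):E a2@(5,0):W a3@(0,3):SE a4@(4,1):NW
t=5: a0@(4,1):S a1@(3,0):E a2@(5,3):W a3@(1,0):SE a4@(3,0):NW
t=6: a0@(5,1):S a1@(3,1):E a2@(5,2):W a3@(2,1):SE a4@(2,3):NW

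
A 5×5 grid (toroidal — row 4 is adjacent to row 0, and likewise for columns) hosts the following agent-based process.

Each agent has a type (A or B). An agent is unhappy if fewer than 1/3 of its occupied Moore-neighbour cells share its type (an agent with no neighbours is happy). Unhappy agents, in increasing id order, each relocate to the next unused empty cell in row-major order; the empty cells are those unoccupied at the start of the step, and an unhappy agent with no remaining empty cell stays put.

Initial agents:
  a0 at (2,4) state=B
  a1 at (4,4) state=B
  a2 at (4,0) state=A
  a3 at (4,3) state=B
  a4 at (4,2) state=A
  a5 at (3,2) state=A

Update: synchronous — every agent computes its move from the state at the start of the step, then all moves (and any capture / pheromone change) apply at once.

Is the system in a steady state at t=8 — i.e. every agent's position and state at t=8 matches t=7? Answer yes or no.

t=1: a0@(2,4):B a1@(4,4):B a2@(0,0):A a3@(4,3):B a4@(4,2):A a5@(3,2):A
t=2: a0@(2,4):B a1@(4,4):B a2@(0,1):A a3@(4,3):B a4@(4,2):A a5@(3,2):A
t=3: (unchanged — steady state)

yes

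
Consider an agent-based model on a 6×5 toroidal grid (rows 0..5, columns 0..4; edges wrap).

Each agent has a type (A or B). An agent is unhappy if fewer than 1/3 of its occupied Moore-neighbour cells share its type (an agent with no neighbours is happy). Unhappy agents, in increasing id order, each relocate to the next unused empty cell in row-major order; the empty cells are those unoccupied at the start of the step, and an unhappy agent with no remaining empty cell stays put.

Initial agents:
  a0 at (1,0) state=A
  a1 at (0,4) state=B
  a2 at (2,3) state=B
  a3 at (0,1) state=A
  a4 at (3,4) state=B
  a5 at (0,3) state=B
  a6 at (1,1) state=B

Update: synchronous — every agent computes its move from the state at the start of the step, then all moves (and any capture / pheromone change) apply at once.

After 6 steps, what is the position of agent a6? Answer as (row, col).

(0, 0)

t=1: a0@(1,0):A a1@(0,4):B a2@(2,3):B a3@(0,1):A a4@(3,4):B a5@(0,3):B a6@(0,0):B
t=2: (unchanged — steady state)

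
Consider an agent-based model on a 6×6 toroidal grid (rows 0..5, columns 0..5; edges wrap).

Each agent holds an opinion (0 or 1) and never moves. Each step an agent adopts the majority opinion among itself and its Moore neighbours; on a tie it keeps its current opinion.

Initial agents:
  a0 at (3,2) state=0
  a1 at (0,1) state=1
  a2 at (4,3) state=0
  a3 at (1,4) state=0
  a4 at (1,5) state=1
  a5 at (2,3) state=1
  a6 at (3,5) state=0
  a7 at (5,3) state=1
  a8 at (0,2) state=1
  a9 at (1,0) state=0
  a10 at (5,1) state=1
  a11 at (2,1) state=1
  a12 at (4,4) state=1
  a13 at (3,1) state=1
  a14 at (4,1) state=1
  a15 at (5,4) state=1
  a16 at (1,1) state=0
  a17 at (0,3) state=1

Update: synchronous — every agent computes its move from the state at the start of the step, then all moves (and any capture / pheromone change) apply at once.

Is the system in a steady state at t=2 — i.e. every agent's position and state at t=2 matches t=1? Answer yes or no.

t=1: a0@(3,2):1 a1@(0,1):1 a2@(4,3):1 a3@(1,4):1 a4@(1,5):0 a5@(2,3):0 a6@(3,5):0 a7@(5,3):1 a8@(0,2):1 a9@(1,0):1 a10@(5,1):1 a11@(2,1):0 a12@(4,4):1 a13@(3,1):1 a14@(4,1):1 a15@(5,4):1 a16@(1,1):1 a17@(0,3):1
t=2: a0@(3,2):1 a1@(0,1):1 a2@(4,3):1 a3@(1,4):1 a4@(1,5):1 a5@(2,3):1 a6@(3,5):0 a7@(5,3):1 a8@(0,2):1 a9@(1,0):1 a10@(5,1):1 a11@(2,1):1 a12@(4,4):1 a13@(3,1):1 a14@(4,1):1 a15@(5,4):1 a16@(1,1):1 a17@(0,3):1

no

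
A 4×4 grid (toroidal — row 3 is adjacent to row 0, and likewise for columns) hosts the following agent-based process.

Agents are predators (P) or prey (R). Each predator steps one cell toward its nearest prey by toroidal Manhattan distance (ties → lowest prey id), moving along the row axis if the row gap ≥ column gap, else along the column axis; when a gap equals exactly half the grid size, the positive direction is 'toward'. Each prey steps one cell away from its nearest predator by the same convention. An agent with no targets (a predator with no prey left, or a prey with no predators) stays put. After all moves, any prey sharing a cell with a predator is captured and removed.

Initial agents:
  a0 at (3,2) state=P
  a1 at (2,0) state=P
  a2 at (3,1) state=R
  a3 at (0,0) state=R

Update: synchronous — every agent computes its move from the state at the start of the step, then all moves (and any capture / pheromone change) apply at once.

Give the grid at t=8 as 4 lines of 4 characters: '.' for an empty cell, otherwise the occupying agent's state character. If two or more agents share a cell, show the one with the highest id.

t=1: a0@(3,1):P a1@(3,0):P
t=2: (unchanged — steady state)

....
....
....
PP..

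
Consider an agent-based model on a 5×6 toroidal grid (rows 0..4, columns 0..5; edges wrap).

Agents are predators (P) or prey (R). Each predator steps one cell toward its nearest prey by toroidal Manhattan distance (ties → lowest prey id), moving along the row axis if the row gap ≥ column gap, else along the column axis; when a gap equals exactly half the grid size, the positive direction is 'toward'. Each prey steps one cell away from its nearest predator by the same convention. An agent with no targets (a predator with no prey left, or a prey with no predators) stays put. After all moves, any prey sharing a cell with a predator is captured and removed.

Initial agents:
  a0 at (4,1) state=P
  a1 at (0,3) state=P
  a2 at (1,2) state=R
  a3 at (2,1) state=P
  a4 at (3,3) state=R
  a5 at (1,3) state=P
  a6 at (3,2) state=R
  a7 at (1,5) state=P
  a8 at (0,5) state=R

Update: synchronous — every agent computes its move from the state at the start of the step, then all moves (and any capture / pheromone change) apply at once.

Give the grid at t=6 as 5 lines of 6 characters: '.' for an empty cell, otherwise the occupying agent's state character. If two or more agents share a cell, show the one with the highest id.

t=1: a0@(3,1):P a1@(1,3):P a3@(1,1):P a4@(2,3):R a5@(1,2):P a6@(2,2):R a7@(0,5):P a8@(4,5):R
t=2: a0@(2,1):P a1@(2,3):P a3@(2,1):P a4@(3,3):R a5@(2,2):P a6@(3,2):R a7@(4,5):P a8@(3,5):R
t=3: a0@(3,1):P a1@(3,3):P a3@(3,1):P a4@(4,3):R a5@(3,2):P a6@(4,2):R a7@(3,5):P a8@(2,5):R
t=4: a0@(4,1):P a1@(4,3):P a3@(4,1):P a4@(0,3):R a5@(4,2):P a6@(0,2):R a7@(2,5):P a8@(1,5):R
t=5: a0@(0,1):P a1@(0,3):P a3@(0,1):P a4@(1,3):R a5@(0,2):P a6@(1,2):R a7@(1,5):P a8@(0,5):R
t=6: a0@(1,1):P a1@(1,3):P a3@(1,1):P a4@(2,3):R a5@(1,2):P a6@(2,2):R a7@(0,5):P a8@(4,5):R

.....P
.PPP..
..RR..
......
.....R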